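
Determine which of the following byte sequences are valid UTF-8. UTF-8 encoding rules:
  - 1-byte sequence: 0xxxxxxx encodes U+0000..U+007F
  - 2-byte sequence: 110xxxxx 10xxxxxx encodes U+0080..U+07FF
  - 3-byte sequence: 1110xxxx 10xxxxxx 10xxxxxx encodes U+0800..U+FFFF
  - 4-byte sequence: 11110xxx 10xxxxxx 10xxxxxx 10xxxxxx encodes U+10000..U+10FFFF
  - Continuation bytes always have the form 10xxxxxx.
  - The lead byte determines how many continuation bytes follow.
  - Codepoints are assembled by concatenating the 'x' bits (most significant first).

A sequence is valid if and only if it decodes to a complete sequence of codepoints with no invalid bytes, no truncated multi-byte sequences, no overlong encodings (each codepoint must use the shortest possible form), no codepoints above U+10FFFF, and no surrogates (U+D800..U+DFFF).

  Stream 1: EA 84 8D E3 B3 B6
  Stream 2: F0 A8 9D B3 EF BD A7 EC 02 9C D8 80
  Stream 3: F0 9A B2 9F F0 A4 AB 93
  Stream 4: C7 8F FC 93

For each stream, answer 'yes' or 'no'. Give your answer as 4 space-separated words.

Stream 1: decodes cleanly. VALID
Stream 2: error at byte offset 8. INVALID
Stream 3: decodes cleanly. VALID
Stream 4: error at byte offset 2. INVALID

Answer: yes no yes no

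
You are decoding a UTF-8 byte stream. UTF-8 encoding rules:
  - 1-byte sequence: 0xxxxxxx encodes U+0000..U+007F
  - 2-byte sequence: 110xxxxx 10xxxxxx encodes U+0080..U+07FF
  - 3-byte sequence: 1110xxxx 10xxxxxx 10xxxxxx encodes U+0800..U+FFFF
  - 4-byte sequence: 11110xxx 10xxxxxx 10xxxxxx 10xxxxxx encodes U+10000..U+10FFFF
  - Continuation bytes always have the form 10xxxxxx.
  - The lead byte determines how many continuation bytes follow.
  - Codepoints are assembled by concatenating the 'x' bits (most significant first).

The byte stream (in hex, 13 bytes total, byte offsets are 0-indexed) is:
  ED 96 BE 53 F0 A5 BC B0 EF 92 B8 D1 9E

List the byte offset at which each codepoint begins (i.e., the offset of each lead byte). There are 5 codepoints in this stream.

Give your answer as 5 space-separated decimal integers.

Answer: 0 3 4 8 11

Derivation:
Byte[0]=ED: 3-byte lead, need 2 cont bytes. acc=0xD
Byte[1]=96: continuation. acc=(acc<<6)|0x16=0x356
Byte[2]=BE: continuation. acc=(acc<<6)|0x3E=0xD5BE
Completed: cp=U+D5BE (starts at byte 0)
Byte[3]=53: 1-byte ASCII. cp=U+0053
Byte[4]=F0: 4-byte lead, need 3 cont bytes. acc=0x0
Byte[5]=A5: continuation. acc=(acc<<6)|0x25=0x25
Byte[6]=BC: continuation. acc=(acc<<6)|0x3C=0x97C
Byte[7]=B0: continuation. acc=(acc<<6)|0x30=0x25F30
Completed: cp=U+25F30 (starts at byte 4)
Byte[8]=EF: 3-byte lead, need 2 cont bytes. acc=0xF
Byte[9]=92: continuation. acc=(acc<<6)|0x12=0x3D2
Byte[10]=B8: continuation. acc=(acc<<6)|0x38=0xF4B8
Completed: cp=U+F4B8 (starts at byte 8)
Byte[11]=D1: 2-byte lead, need 1 cont bytes. acc=0x11
Byte[12]=9E: continuation. acc=(acc<<6)|0x1E=0x45E
Completed: cp=U+045E (starts at byte 11)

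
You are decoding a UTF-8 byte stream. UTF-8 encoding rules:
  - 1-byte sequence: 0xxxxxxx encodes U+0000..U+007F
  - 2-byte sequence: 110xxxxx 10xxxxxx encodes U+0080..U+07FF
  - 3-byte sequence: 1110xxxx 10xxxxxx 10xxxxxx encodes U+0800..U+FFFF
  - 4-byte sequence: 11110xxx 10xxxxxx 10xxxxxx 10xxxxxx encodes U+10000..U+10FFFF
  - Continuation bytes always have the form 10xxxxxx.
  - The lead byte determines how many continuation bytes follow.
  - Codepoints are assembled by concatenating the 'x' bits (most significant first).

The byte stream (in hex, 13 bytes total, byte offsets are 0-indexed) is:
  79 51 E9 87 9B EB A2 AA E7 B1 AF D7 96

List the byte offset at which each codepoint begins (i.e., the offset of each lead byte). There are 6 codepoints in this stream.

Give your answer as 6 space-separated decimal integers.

Answer: 0 1 2 5 8 11

Derivation:
Byte[0]=79: 1-byte ASCII. cp=U+0079
Byte[1]=51: 1-byte ASCII. cp=U+0051
Byte[2]=E9: 3-byte lead, need 2 cont bytes. acc=0x9
Byte[3]=87: continuation. acc=(acc<<6)|0x07=0x247
Byte[4]=9B: continuation. acc=(acc<<6)|0x1B=0x91DB
Completed: cp=U+91DB (starts at byte 2)
Byte[5]=EB: 3-byte lead, need 2 cont bytes. acc=0xB
Byte[6]=A2: continuation. acc=(acc<<6)|0x22=0x2E2
Byte[7]=AA: continuation. acc=(acc<<6)|0x2A=0xB8AA
Completed: cp=U+B8AA (starts at byte 5)
Byte[8]=E7: 3-byte lead, need 2 cont bytes. acc=0x7
Byte[9]=B1: continuation. acc=(acc<<6)|0x31=0x1F1
Byte[10]=AF: continuation. acc=(acc<<6)|0x2F=0x7C6F
Completed: cp=U+7C6F (starts at byte 8)
Byte[11]=D7: 2-byte lead, need 1 cont bytes. acc=0x17
Byte[12]=96: continuation. acc=(acc<<6)|0x16=0x5D6
Completed: cp=U+05D6 (starts at byte 11)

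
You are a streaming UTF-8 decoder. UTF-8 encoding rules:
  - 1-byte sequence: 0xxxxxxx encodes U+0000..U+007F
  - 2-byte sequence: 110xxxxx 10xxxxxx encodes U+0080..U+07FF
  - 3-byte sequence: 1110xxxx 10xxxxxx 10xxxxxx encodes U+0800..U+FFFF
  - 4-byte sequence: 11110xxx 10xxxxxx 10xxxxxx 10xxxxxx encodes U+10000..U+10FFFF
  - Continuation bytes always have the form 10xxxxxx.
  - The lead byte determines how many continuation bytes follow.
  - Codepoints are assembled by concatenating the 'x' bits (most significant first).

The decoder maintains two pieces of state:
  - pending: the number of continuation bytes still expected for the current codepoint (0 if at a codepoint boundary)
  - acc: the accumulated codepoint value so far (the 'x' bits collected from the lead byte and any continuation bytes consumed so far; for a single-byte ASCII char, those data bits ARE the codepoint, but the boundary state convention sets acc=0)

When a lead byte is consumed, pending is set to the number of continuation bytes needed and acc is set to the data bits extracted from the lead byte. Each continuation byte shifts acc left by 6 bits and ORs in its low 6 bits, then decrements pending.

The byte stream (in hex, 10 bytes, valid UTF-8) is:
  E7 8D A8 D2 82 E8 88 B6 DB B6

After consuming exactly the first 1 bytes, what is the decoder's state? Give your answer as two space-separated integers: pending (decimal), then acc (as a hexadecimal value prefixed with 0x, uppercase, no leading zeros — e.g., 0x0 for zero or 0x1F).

Answer: 2 0x7

Derivation:
Byte[0]=E7: 3-byte lead. pending=2, acc=0x7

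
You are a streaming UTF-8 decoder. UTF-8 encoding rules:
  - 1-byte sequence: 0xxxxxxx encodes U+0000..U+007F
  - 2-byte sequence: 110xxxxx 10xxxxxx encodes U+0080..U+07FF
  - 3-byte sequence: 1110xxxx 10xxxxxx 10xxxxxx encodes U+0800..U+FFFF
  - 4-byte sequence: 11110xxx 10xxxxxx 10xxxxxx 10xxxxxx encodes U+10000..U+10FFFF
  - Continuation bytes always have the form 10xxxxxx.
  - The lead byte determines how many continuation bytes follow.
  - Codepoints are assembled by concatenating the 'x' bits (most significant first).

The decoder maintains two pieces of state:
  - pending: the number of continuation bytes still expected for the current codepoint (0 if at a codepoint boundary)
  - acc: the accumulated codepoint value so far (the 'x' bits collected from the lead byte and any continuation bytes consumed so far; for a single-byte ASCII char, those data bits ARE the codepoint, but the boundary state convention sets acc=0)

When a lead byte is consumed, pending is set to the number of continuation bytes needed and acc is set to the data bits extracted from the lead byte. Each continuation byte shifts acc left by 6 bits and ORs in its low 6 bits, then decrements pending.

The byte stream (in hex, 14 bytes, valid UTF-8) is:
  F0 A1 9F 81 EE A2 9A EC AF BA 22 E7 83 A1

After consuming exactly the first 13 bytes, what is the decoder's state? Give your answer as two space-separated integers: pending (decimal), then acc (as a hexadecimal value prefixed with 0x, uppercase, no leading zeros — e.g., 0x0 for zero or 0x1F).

Answer: 1 0x1C3

Derivation:
Byte[0]=F0: 4-byte lead. pending=3, acc=0x0
Byte[1]=A1: continuation. acc=(acc<<6)|0x21=0x21, pending=2
Byte[2]=9F: continuation. acc=(acc<<6)|0x1F=0x85F, pending=1
Byte[3]=81: continuation. acc=(acc<<6)|0x01=0x217C1, pending=0
Byte[4]=EE: 3-byte lead. pending=2, acc=0xE
Byte[5]=A2: continuation. acc=(acc<<6)|0x22=0x3A2, pending=1
Byte[6]=9A: continuation. acc=(acc<<6)|0x1A=0xE89A, pending=0
Byte[7]=EC: 3-byte lead. pending=2, acc=0xC
Byte[8]=AF: continuation. acc=(acc<<6)|0x2F=0x32F, pending=1
Byte[9]=BA: continuation. acc=(acc<<6)|0x3A=0xCBFA, pending=0
Byte[10]=22: 1-byte. pending=0, acc=0x0
Byte[11]=E7: 3-byte lead. pending=2, acc=0x7
Byte[12]=83: continuation. acc=(acc<<6)|0x03=0x1C3, pending=1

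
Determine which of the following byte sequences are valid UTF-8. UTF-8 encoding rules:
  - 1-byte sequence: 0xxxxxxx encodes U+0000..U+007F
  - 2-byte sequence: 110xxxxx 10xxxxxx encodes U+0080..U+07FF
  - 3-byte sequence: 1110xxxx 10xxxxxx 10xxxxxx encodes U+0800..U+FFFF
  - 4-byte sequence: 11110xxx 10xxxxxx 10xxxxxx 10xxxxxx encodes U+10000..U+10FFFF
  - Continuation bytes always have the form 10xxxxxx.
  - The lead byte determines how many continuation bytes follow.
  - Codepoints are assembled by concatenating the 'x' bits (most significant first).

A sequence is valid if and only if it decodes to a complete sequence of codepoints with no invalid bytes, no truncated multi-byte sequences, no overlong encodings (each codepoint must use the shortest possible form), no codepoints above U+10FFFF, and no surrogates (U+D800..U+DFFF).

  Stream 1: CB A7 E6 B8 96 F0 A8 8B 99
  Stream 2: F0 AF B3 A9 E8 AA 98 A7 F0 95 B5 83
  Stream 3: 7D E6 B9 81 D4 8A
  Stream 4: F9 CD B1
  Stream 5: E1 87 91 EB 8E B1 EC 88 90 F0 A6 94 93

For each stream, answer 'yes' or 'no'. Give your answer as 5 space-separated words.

Stream 1: decodes cleanly. VALID
Stream 2: error at byte offset 7. INVALID
Stream 3: decodes cleanly. VALID
Stream 4: error at byte offset 0. INVALID
Stream 5: decodes cleanly. VALID

Answer: yes no yes no yes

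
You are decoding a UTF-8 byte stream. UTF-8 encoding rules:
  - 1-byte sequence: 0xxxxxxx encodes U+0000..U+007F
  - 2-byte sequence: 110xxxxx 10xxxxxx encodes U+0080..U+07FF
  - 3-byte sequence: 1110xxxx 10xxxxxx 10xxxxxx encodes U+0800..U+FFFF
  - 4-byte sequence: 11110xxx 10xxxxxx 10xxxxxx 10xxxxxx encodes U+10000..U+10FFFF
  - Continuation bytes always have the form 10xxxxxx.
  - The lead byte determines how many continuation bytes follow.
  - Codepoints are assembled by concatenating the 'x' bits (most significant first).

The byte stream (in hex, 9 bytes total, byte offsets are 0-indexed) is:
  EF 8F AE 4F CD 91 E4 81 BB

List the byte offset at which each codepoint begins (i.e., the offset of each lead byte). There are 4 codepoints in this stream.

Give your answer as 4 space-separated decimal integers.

Byte[0]=EF: 3-byte lead, need 2 cont bytes. acc=0xF
Byte[1]=8F: continuation. acc=(acc<<6)|0x0F=0x3CF
Byte[2]=AE: continuation. acc=(acc<<6)|0x2E=0xF3EE
Completed: cp=U+F3EE (starts at byte 0)
Byte[3]=4F: 1-byte ASCII. cp=U+004F
Byte[4]=CD: 2-byte lead, need 1 cont bytes. acc=0xD
Byte[5]=91: continuation. acc=(acc<<6)|0x11=0x351
Completed: cp=U+0351 (starts at byte 4)
Byte[6]=E4: 3-byte lead, need 2 cont bytes. acc=0x4
Byte[7]=81: continuation. acc=(acc<<6)|0x01=0x101
Byte[8]=BB: continuation. acc=(acc<<6)|0x3B=0x407B
Completed: cp=U+407B (starts at byte 6)

Answer: 0 3 4 6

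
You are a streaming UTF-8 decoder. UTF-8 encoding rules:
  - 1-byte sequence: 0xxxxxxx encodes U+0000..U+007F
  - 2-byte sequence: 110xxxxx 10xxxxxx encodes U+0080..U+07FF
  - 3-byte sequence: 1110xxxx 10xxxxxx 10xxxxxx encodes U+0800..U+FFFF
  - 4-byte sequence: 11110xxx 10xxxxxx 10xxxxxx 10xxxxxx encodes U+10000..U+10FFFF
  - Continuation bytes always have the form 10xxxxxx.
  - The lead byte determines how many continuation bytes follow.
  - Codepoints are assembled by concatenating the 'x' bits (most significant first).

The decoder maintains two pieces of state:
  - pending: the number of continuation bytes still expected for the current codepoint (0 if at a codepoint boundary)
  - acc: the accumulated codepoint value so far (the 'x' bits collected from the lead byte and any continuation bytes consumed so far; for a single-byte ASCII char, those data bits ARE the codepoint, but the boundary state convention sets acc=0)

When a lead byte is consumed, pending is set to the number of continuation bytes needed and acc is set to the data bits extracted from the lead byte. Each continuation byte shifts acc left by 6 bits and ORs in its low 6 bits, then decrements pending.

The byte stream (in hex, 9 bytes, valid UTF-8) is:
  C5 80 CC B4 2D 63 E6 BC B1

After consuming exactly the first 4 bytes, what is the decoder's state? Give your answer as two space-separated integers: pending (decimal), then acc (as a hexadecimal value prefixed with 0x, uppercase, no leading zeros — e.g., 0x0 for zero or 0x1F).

Answer: 0 0x334

Derivation:
Byte[0]=C5: 2-byte lead. pending=1, acc=0x5
Byte[1]=80: continuation. acc=(acc<<6)|0x00=0x140, pending=0
Byte[2]=CC: 2-byte lead. pending=1, acc=0xC
Byte[3]=B4: continuation. acc=(acc<<6)|0x34=0x334, pending=0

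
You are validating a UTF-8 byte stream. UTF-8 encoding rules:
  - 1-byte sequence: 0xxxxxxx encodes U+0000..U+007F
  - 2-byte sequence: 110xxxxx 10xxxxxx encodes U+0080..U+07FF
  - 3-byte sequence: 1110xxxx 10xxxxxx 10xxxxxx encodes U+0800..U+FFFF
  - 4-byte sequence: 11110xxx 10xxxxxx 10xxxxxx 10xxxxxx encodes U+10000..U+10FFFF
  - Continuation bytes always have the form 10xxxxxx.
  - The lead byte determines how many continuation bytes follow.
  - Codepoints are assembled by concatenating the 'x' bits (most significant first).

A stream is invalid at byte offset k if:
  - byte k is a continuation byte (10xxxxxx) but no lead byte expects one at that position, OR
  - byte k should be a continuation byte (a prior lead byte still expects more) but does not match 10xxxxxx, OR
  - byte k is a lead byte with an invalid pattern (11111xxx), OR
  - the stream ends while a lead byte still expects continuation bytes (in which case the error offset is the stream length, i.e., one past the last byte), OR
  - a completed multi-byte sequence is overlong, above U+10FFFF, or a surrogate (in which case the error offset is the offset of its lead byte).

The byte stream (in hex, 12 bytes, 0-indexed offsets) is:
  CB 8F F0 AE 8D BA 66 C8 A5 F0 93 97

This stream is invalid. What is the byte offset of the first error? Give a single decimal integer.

Answer: 12

Derivation:
Byte[0]=CB: 2-byte lead, need 1 cont bytes. acc=0xB
Byte[1]=8F: continuation. acc=(acc<<6)|0x0F=0x2CF
Completed: cp=U+02CF (starts at byte 0)
Byte[2]=F0: 4-byte lead, need 3 cont bytes. acc=0x0
Byte[3]=AE: continuation. acc=(acc<<6)|0x2E=0x2E
Byte[4]=8D: continuation. acc=(acc<<6)|0x0D=0xB8D
Byte[5]=BA: continuation. acc=(acc<<6)|0x3A=0x2E37A
Completed: cp=U+2E37A (starts at byte 2)
Byte[6]=66: 1-byte ASCII. cp=U+0066
Byte[7]=C8: 2-byte lead, need 1 cont bytes. acc=0x8
Byte[8]=A5: continuation. acc=(acc<<6)|0x25=0x225
Completed: cp=U+0225 (starts at byte 7)
Byte[9]=F0: 4-byte lead, need 3 cont bytes. acc=0x0
Byte[10]=93: continuation. acc=(acc<<6)|0x13=0x13
Byte[11]=97: continuation. acc=(acc<<6)|0x17=0x4D7
Byte[12]: stream ended, expected continuation. INVALID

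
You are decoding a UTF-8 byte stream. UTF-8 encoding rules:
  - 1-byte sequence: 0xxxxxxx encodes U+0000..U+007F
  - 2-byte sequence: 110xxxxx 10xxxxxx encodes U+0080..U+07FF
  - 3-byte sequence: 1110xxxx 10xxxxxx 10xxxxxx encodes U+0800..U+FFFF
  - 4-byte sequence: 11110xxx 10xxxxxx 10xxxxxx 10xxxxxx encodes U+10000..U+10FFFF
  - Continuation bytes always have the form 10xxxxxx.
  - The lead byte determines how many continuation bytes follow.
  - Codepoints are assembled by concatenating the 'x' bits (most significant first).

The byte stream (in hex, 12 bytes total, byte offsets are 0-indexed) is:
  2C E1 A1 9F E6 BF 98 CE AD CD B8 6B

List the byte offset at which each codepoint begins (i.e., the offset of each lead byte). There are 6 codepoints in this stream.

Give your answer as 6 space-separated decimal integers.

Byte[0]=2C: 1-byte ASCII. cp=U+002C
Byte[1]=E1: 3-byte lead, need 2 cont bytes. acc=0x1
Byte[2]=A1: continuation. acc=(acc<<6)|0x21=0x61
Byte[3]=9F: continuation. acc=(acc<<6)|0x1F=0x185F
Completed: cp=U+185F (starts at byte 1)
Byte[4]=E6: 3-byte lead, need 2 cont bytes. acc=0x6
Byte[5]=BF: continuation. acc=(acc<<6)|0x3F=0x1BF
Byte[6]=98: continuation. acc=(acc<<6)|0x18=0x6FD8
Completed: cp=U+6FD8 (starts at byte 4)
Byte[7]=CE: 2-byte lead, need 1 cont bytes. acc=0xE
Byte[8]=AD: continuation. acc=(acc<<6)|0x2D=0x3AD
Completed: cp=U+03AD (starts at byte 7)
Byte[9]=CD: 2-byte lead, need 1 cont bytes. acc=0xD
Byte[10]=B8: continuation. acc=(acc<<6)|0x38=0x378
Completed: cp=U+0378 (starts at byte 9)
Byte[11]=6B: 1-byte ASCII. cp=U+006B

Answer: 0 1 4 7 9 11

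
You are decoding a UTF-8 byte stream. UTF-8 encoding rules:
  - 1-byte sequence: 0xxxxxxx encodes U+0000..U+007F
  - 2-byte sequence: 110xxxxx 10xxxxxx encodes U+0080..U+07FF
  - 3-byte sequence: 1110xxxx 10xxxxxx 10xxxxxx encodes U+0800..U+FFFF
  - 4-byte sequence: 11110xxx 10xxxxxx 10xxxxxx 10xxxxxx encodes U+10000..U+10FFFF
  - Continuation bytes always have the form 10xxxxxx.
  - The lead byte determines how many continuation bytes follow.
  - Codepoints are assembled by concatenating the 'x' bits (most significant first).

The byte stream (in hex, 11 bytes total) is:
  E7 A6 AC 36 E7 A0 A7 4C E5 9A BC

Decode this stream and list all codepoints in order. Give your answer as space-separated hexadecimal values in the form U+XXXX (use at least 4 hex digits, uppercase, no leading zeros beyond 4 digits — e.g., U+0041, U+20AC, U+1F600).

Byte[0]=E7: 3-byte lead, need 2 cont bytes. acc=0x7
Byte[1]=A6: continuation. acc=(acc<<6)|0x26=0x1E6
Byte[2]=AC: continuation. acc=(acc<<6)|0x2C=0x79AC
Completed: cp=U+79AC (starts at byte 0)
Byte[3]=36: 1-byte ASCII. cp=U+0036
Byte[4]=E7: 3-byte lead, need 2 cont bytes. acc=0x7
Byte[5]=A0: continuation. acc=(acc<<6)|0x20=0x1E0
Byte[6]=A7: continuation. acc=(acc<<6)|0x27=0x7827
Completed: cp=U+7827 (starts at byte 4)
Byte[7]=4C: 1-byte ASCII. cp=U+004C
Byte[8]=E5: 3-byte lead, need 2 cont bytes. acc=0x5
Byte[9]=9A: continuation. acc=(acc<<6)|0x1A=0x15A
Byte[10]=BC: continuation. acc=(acc<<6)|0x3C=0x56BC
Completed: cp=U+56BC (starts at byte 8)

Answer: U+79AC U+0036 U+7827 U+004C U+56BC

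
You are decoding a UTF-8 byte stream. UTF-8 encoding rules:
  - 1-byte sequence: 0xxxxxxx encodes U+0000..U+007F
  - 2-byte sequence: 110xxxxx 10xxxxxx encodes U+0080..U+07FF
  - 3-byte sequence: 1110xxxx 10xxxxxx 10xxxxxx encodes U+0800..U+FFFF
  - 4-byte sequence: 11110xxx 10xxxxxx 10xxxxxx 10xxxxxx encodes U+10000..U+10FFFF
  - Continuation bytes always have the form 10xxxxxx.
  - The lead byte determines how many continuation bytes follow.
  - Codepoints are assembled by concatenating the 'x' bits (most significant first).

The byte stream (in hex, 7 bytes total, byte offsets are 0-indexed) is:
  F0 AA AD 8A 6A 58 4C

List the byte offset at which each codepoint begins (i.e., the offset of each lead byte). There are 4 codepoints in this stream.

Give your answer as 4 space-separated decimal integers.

Answer: 0 4 5 6

Derivation:
Byte[0]=F0: 4-byte lead, need 3 cont bytes. acc=0x0
Byte[1]=AA: continuation. acc=(acc<<6)|0x2A=0x2A
Byte[2]=AD: continuation. acc=(acc<<6)|0x2D=0xAAD
Byte[3]=8A: continuation. acc=(acc<<6)|0x0A=0x2AB4A
Completed: cp=U+2AB4A (starts at byte 0)
Byte[4]=6A: 1-byte ASCII. cp=U+006A
Byte[5]=58: 1-byte ASCII. cp=U+0058
Byte[6]=4C: 1-byte ASCII. cp=U+004C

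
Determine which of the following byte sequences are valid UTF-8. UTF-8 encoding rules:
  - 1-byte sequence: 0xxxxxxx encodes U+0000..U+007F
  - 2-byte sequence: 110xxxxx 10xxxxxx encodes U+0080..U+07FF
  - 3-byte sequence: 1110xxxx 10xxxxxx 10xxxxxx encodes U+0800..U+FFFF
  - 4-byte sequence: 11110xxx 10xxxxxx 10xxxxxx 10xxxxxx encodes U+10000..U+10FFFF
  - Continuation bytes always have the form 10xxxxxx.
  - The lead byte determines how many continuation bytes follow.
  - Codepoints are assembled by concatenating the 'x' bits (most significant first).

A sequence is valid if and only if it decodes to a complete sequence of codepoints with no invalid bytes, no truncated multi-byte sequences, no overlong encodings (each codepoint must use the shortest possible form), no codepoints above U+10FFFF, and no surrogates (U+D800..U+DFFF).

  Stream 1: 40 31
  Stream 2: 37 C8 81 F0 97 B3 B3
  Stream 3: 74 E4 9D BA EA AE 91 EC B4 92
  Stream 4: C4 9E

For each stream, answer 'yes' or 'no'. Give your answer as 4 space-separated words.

Answer: yes yes yes yes

Derivation:
Stream 1: decodes cleanly. VALID
Stream 2: decodes cleanly. VALID
Stream 3: decodes cleanly. VALID
Stream 4: decodes cleanly. VALID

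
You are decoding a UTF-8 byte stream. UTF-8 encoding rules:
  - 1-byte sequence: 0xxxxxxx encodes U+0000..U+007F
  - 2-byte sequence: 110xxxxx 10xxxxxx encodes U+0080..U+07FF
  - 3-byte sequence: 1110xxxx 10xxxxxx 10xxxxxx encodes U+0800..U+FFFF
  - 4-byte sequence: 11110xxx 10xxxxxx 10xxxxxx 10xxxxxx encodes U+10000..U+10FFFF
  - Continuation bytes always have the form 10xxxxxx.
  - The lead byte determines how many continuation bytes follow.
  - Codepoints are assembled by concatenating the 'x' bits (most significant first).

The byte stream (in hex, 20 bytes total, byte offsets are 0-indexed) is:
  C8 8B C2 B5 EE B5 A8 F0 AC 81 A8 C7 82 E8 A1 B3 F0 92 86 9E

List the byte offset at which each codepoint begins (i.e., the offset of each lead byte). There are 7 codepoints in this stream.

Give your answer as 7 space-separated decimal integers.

Byte[0]=C8: 2-byte lead, need 1 cont bytes. acc=0x8
Byte[1]=8B: continuation. acc=(acc<<6)|0x0B=0x20B
Completed: cp=U+020B (starts at byte 0)
Byte[2]=C2: 2-byte lead, need 1 cont bytes. acc=0x2
Byte[3]=B5: continuation. acc=(acc<<6)|0x35=0xB5
Completed: cp=U+00B5 (starts at byte 2)
Byte[4]=EE: 3-byte lead, need 2 cont bytes. acc=0xE
Byte[5]=B5: continuation. acc=(acc<<6)|0x35=0x3B5
Byte[6]=A8: continuation. acc=(acc<<6)|0x28=0xED68
Completed: cp=U+ED68 (starts at byte 4)
Byte[7]=F0: 4-byte lead, need 3 cont bytes. acc=0x0
Byte[8]=AC: continuation. acc=(acc<<6)|0x2C=0x2C
Byte[9]=81: continuation. acc=(acc<<6)|0x01=0xB01
Byte[10]=A8: continuation. acc=(acc<<6)|0x28=0x2C068
Completed: cp=U+2C068 (starts at byte 7)
Byte[11]=C7: 2-byte lead, need 1 cont bytes. acc=0x7
Byte[12]=82: continuation. acc=(acc<<6)|0x02=0x1C2
Completed: cp=U+01C2 (starts at byte 11)
Byte[13]=E8: 3-byte lead, need 2 cont bytes. acc=0x8
Byte[14]=A1: continuation. acc=(acc<<6)|0x21=0x221
Byte[15]=B3: continuation. acc=(acc<<6)|0x33=0x8873
Completed: cp=U+8873 (starts at byte 13)
Byte[16]=F0: 4-byte lead, need 3 cont bytes. acc=0x0
Byte[17]=92: continuation. acc=(acc<<6)|0x12=0x12
Byte[18]=86: continuation. acc=(acc<<6)|0x06=0x486
Byte[19]=9E: continuation. acc=(acc<<6)|0x1E=0x1219E
Completed: cp=U+1219E (starts at byte 16)

Answer: 0 2 4 7 11 13 16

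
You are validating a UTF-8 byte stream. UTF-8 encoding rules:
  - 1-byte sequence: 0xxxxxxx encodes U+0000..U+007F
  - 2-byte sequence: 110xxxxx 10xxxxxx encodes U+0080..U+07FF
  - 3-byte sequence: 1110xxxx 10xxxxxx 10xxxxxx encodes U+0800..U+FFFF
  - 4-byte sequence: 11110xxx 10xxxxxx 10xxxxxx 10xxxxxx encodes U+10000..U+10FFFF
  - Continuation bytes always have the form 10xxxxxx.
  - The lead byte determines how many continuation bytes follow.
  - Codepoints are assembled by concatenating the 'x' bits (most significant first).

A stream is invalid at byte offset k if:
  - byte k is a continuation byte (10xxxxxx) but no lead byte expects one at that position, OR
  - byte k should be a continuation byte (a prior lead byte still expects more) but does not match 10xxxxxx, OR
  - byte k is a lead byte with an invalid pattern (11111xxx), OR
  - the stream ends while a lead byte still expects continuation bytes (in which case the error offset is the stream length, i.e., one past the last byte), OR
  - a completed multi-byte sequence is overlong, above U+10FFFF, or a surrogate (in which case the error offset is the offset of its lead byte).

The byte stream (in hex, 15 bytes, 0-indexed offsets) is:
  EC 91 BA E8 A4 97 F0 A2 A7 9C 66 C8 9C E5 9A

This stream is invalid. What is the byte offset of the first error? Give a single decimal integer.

Byte[0]=EC: 3-byte lead, need 2 cont bytes. acc=0xC
Byte[1]=91: continuation. acc=(acc<<6)|0x11=0x311
Byte[2]=BA: continuation. acc=(acc<<6)|0x3A=0xC47A
Completed: cp=U+C47A (starts at byte 0)
Byte[3]=E8: 3-byte lead, need 2 cont bytes. acc=0x8
Byte[4]=A4: continuation. acc=(acc<<6)|0x24=0x224
Byte[5]=97: continuation. acc=(acc<<6)|0x17=0x8917
Completed: cp=U+8917 (starts at byte 3)
Byte[6]=F0: 4-byte lead, need 3 cont bytes. acc=0x0
Byte[7]=A2: continuation. acc=(acc<<6)|0x22=0x22
Byte[8]=A7: continuation. acc=(acc<<6)|0x27=0x8A7
Byte[9]=9C: continuation. acc=(acc<<6)|0x1C=0x229DC
Completed: cp=U+229DC (starts at byte 6)
Byte[10]=66: 1-byte ASCII. cp=U+0066
Byte[11]=C8: 2-byte lead, need 1 cont bytes. acc=0x8
Byte[12]=9C: continuation. acc=(acc<<6)|0x1C=0x21C
Completed: cp=U+021C (starts at byte 11)
Byte[13]=E5: 3-byte lead, need 2 cont bytes. acc=0x5
Byte[14]=9A: continuation. acc=(acc<<6)|0x1A=0x15A
Byte[15]: stream ended, expected continuation. INVALID

Answer: 15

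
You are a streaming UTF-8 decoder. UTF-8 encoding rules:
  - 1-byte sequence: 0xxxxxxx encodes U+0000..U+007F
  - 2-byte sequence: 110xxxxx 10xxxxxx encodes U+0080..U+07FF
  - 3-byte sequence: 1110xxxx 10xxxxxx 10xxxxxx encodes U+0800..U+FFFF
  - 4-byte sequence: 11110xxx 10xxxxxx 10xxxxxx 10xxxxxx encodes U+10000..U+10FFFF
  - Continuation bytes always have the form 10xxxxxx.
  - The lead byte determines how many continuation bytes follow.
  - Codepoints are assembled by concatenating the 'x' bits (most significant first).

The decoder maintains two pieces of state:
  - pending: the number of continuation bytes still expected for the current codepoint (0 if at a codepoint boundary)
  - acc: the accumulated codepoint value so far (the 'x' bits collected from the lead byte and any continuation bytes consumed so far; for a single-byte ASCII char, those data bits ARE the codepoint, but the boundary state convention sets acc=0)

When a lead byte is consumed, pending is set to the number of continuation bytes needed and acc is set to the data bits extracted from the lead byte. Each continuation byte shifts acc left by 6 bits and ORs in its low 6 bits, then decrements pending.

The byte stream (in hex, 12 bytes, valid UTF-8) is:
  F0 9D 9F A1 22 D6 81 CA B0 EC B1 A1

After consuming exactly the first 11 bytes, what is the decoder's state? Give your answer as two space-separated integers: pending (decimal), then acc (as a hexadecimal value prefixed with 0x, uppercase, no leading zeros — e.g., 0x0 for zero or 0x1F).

Byte[0]=F0: 4-byte lead. pending=3, acc=0x0
Byte[1]=9D: continuation. acc=(acc<<6)|0x1D=0x1D, pending=2
Byte[2]=9F: continuation. acc=(acc<<6)|0x1F=0x75F, pending=1
Byte[3]=A1: continuation. acc=(acc<<6)|0x21=0x1D7E1, pending=0
Byte[4]=22: 1-byte. pending=0, acc=0x0
Byte[5]=D6: 2-byte lead. pending=1, acc=0x16
Byte[6]=81: continuation. acc=(acc<<6)|0x01=0x581, pending=0
Byte[7]=CA: 2-byte lead. pending=1, acc=0xA
Byte[8]=B0: continuation. acc=(acc<<6)|0x30=0x2B0, pending=0
Byte[9]=EC: 3-byte lead. pending=2, acc=0xC
Byte[10]=B1: continuation. acc=(acc<<6)|0x31=0x331, pending=1

Answer: 1 0x331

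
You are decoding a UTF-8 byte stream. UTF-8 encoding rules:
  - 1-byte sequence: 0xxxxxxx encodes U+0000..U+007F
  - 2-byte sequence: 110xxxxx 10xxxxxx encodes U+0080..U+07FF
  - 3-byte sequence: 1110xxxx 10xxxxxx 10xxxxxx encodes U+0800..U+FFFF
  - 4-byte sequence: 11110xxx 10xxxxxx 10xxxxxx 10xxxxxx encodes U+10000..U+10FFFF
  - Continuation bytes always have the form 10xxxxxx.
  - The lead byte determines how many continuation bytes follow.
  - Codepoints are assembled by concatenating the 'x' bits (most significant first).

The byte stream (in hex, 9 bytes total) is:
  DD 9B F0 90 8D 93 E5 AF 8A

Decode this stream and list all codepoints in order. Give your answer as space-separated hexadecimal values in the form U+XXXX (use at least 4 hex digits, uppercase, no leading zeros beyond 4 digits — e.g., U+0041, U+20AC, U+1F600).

Answer: U+075B U+10353 U+5BCA

Derivation:
Byte[0]=DD: 2-byte lead, need 1 cont bytes. acc=0x1D
Byte[1]=9B: continuation. acc=(acc<<6)|0x1B=0x75B
Completed: cp=U+075B (starts at byte 0)
Byte[2]=F0: 4-byte lead, need 3 cont bytes. acc=0x0
Byte[3]=90: continuation. acc=(acc<<6)|0x10=0x10
Byte[4]=8D: continuation. acc=(acc<<6)|0x0D=0x40D
Byte[5]=93: continuation. acc=(acc<<6)|0x13=0x10353
Completed: cp=U+10353 (starts at byte 2)
Byte[6]=E5: 3-byte lead, need 2 cont bytes. acc=0x5
Byte[7]=AF: continuation. acc=(acc<<6)|0x2F=0x16F
Byte[8]=8A: continuation. acc=(acc<<6)|0x0A=0x5BCA
Completed: cp=U+5BCA (starts at byte 6)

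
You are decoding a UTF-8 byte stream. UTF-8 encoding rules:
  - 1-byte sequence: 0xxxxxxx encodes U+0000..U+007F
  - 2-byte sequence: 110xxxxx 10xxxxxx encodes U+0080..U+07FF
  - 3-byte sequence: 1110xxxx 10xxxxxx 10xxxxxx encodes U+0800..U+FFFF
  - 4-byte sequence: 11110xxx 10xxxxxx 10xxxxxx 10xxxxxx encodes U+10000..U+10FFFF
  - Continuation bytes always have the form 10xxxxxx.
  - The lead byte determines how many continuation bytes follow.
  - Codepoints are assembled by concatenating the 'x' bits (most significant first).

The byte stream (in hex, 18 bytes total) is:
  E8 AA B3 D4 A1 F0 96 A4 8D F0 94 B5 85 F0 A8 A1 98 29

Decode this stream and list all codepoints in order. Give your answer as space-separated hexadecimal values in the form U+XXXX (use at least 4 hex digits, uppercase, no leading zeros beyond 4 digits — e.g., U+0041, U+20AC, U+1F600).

Byte[0]=E8: 3-byte lead, need 2 cont bytes. acc=0x8
Byte[1]=AA: continuation. acc=(acc<<6)|0x2A=0x22A
Byte[2]=B3: continuation. acc=(acc<<6)|0x33=0x8AB3
Completed: cp=U+8AB3 (starts at byte 0)
Byte[3]=D4: 2-byte lead, need 1 cont bytes. acc=0x14
Byte[4]=A1: continuation. acc=(acc<<6)|0x21=0x521
Completed: cp=U+0521 (starts at byte 3)
Byte[5]=F0: 4-byte lead, need 3 cont bytes. acc=0x0
Byte[6]=96: continuation. acc=(acc<<6)|0x16=0x16
Byte[7]=A4: continuation. acc=(acc<<6)|0x24=0x5A4
Byte[8]=8D: continuation. acc=(acc<<6)|0x0D=0x1690D
Completed: cp=U+1690D (starts at byte 5)
Byte[9]=F0: 4-byte lead, need 3 cont bytes. acc=0x0
Byte[10]=94: continuation. acc=(acc<<6)|0x14=0x14
Byte[11]=B5: continuation. acc=(acc<<6)|0x35=0x535
Byte[12]=85: continuation. acc=(acc<<6)|0x05=0x14D45
Completed: cp=U+14D45 (starts at byte 9)
Byte[13]=F0: 4-byte lead, need 3 cont bytes. acc=0x0
Byte[14]=A8: continuation. acc=(acc<<6)|0x28=0x28
Byte[15]=A1: continuation. acc=(acc<<6)|0x21=0xA21
Byte[16]=98: continuation. acc=(acc<<6)|0x18=0x28858
Completed: cp=U+28858 (starts at byte 13)
Byte[17]=29: 1-byte ASCII. cp=U+0029

Answer: U+8AB3 U+0521 U+1690D U+14D45 U+28858 U+0029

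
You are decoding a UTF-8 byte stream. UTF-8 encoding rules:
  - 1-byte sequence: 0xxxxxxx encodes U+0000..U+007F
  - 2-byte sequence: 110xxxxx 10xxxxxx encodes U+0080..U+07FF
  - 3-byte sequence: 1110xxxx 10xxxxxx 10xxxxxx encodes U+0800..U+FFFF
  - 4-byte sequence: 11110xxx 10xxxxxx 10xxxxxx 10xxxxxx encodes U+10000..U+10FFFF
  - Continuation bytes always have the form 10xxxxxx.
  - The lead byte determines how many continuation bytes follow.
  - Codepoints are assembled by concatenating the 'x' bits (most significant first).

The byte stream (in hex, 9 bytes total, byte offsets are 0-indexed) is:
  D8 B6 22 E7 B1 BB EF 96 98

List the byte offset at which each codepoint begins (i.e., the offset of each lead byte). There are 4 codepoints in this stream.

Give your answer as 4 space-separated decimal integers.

Answer: 0 2 3 6

Derivation:
Byte[0]=D8: 2-byte lead, need 1 cont bytes. acc=0x18
Byte[1]=B6: continuation. acc=(acc<<6)|0x36=0x636
Completed: cp=U+0636 (starts at byte 0)
Byte[2]=22: 1-byte ASCII. cp=U+0022
Byte[3]=E7: 3-byte lead, need 2 cont bytes. acc=0x7
Byte[4]=B1: continuation. acc=(acc<<6)|0x31=0x1F1
Byte[5]=BB: continuation. acc=(acc<<6)|0x3B=0x7C7B
Completed: cp=U+7C7B (starts at byte 3)
Byte[6]=EF: 3-byte lead, need 2 cont bytes. acc=0xF
Byte[7]=96: continuation. acc=(acc<<6)|0x16=0x3D6
Byte[8]=98: continuation. acc=(acc<<6)|0x18=0xF598
Completed: cp=U+F598 (starts at byte 6)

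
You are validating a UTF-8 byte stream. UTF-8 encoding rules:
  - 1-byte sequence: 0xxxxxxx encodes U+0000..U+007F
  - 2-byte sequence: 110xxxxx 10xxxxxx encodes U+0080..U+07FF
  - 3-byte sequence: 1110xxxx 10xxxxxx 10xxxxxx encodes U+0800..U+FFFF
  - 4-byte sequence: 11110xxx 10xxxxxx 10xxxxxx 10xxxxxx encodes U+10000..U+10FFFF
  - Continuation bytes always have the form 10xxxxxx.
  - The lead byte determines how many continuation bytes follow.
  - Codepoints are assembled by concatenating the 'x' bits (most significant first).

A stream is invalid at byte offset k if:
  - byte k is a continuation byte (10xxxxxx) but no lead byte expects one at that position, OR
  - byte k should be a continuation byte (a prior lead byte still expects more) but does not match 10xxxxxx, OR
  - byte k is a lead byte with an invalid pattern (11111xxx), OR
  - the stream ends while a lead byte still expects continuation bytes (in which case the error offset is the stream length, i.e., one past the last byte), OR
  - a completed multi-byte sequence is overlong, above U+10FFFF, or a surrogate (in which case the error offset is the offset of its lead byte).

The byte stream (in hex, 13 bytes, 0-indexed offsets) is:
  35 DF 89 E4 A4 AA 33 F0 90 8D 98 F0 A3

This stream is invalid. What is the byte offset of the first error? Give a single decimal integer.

Answer: 13

Derivation:
Byte[0]=35: 1-byte ASCII. cp=U+0035
Byte[1]=DF: 2-byte lead, need 1 cont bytes. acc=0x1F
Byte[2]=89: continuation. acc=(acc<<6)|0x09=0x7C9
Completed: cp=U+07C9 (starts at byte 1)
Byte[3]=E4: 3-byte lead, need 2 cont bytes. acc=0x4
Byte[4]=A4: continuation. acc=(acc<<6)|0x24=0x124
Byte[5]=AA: continuation. acc=(acc<<6)|0x2A=0x492A
Completed: cp=U+492A (starts at byte 3)
Byte[6]=33: 1-byte ASCII. cp=U+0033
Byte[7]=F0: 4-byte lead, need 3 cont bytes. acc=0x0
Byte[8]=90: continuation. acc=(acc<<6)|0x10=0x10
Byte[9]=8D: continuation. acc=(acc<<6)|0x0D=0x40D
Byte[10]=98: continuation. acc=(acc<<6)|0x18=0x10358
Completed: cp=U+10358 (starts at byte 7)
Byte[11]=F0: 4-byte lead, need 3 cont bytes. acc=0x0
Byte[12]=A3: continuation. acc=(acc<<6)|0x23=0x23
Byte[13]: stream ended, expected continuation. INVALID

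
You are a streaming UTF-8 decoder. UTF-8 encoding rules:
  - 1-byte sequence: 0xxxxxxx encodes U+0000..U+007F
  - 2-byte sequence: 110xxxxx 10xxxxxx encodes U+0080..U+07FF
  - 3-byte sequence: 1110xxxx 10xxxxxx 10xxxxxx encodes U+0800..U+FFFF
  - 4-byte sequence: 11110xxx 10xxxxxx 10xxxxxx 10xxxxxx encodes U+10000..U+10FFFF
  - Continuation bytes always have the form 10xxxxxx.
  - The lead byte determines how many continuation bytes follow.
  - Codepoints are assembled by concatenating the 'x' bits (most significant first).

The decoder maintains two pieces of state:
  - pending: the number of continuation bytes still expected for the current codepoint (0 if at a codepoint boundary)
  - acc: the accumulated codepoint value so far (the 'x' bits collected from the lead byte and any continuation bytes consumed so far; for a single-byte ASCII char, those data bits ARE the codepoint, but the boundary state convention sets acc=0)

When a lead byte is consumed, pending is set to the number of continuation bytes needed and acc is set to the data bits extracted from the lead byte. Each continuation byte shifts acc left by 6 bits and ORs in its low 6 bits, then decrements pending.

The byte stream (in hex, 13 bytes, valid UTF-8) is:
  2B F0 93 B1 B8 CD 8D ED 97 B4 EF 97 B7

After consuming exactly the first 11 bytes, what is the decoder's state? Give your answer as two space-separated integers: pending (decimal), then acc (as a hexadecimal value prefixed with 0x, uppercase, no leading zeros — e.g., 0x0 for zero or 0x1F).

Byte[0]=2B: 1-byte. pending=0, acc=0x0
Byte[1]=F0: 4-byte lead. pending=3, acc=0x0
Byte[2]=93: continuation. acc=(acc<<6)|0x13=0x13, pending=2
Byte[3]=B1: continuation. acc=(acc<<6)|0x31=0x4F1, pending=1
Byte[4]=B8: continuation. acc=(acc<<6)|0x38=0x13C78, pending=0
Byte[5]=CD: 2-byte lead. pending=1, acc=0xD
Byte[6]=8D: continuation. acc=(acc<<6)|0x0D=0x34D, pending=0
Byte[7]=ED: 3-byte lead. pending=2, acc=0xD
Byte[8]=97: continuation. acc=(acc<<6)|0x17=0x357, pending=1
Byte[9]=B4: continuation. acc=(acc<<6)|0x34=0xD5F4, pending=0
Byte[10]=EF: 3-byte lead. pending=2, acc=0xF

Answer: 2 0xF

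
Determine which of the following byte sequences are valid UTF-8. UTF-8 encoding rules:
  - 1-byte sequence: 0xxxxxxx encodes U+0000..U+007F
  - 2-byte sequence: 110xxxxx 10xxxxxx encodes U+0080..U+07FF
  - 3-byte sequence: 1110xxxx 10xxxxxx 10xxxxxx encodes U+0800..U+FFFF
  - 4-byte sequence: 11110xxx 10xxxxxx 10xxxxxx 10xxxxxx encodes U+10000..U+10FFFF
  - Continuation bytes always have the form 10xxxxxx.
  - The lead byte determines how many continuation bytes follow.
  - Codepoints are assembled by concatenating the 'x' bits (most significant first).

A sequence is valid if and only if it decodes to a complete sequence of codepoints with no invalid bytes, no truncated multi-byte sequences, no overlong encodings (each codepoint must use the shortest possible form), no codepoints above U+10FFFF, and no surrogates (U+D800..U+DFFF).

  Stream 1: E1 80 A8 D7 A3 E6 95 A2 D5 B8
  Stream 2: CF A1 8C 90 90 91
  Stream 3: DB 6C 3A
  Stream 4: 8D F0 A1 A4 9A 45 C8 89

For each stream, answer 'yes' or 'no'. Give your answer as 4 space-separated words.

Stream 1: decodes cleanly. VALID
Stream 2: error at byte offset 2. INVALID
Stream 3: error at byte offset 1. INVALID
Stream 4: error at byte offset 0. INVALID

Answer: yes no no no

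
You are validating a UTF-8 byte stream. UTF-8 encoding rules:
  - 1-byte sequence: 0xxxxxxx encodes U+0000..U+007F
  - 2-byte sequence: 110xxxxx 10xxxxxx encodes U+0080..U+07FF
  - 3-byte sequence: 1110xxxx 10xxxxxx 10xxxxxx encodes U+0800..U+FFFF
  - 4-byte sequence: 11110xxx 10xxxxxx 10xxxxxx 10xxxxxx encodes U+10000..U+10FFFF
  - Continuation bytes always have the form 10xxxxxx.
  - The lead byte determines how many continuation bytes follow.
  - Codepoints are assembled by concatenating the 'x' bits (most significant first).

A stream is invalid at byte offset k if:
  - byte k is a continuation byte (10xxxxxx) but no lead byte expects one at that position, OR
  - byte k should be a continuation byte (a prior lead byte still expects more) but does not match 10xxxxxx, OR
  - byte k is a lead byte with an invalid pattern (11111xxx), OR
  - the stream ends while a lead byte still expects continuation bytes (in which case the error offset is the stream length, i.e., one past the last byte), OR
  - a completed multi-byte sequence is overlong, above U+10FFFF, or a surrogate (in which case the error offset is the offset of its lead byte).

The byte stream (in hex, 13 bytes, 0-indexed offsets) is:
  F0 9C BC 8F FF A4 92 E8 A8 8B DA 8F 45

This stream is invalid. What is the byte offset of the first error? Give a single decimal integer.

Byte[0]=F0: 4-byte lead, need 3 cont bytes. acc=0x0
Byte[1]=9C: continuation. acc=(acc<<6)|0x1C=0x1C
Byte[2]=BC: continuation. acc=(acc<<6)|0x3C=0x73C
Byte[3]=8F: continuation. acc=(acc<<6)|0x0F=0x1CF0F
Completed: cp=U+1CF0F (starts at byte 0)
Byte[4]=FF: INVALID lead byte (not 0xxx/110x/1110/11110)

Answer: 4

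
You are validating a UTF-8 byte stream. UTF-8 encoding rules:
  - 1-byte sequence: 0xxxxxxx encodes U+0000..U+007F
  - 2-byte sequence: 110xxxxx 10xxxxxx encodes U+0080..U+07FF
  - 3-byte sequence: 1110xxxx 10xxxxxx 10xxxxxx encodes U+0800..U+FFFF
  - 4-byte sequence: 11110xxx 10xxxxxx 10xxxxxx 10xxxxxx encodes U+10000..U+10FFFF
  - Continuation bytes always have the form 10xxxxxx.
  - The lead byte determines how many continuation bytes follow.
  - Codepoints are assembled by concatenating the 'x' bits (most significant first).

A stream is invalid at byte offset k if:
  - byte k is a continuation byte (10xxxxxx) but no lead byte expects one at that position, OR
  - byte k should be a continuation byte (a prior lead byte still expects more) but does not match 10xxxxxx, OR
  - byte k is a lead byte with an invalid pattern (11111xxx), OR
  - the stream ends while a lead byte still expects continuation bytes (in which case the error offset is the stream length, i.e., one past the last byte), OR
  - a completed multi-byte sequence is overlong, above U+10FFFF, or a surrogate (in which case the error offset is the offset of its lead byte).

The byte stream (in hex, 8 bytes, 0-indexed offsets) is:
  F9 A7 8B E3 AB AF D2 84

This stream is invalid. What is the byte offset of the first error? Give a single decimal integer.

Byte[0]=F9: INVALID lead byte (not 0xxx/110x/1110/11110)

Answer: 0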